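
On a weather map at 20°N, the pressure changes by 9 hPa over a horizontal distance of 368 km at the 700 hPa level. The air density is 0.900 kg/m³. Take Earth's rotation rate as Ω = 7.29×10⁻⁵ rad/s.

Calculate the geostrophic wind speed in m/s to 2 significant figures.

Coriolis parameter at 20°N:
f = 2Ω sin φ = 2 × 7.29×10⁻⁵ × sin 20° = 4.99×10⁻⁵ s⁻¹
Pressure gradient: |∂P/∂n| = 900 Pa / 368000 m = 2.45×10⁻³ Pa/m
Geostrophic balance (pressure-gradient force = Coriolis force):
V_g = (1/(fρ)) |∂P/∂n| = 2.45×10⁻³ / (4.99×10⁻⁵ × 0.900) = 54.5 m/s

54 m/s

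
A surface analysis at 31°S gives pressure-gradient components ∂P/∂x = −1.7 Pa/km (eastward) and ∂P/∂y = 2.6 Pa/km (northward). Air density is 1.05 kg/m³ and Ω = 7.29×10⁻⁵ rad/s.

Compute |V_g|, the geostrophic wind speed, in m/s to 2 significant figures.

Coriolis parameter at 31°S:
f = 2Ω sin φ = 2 × 7.29×10⁻⁵ × sin 31° = 7.51×10⁻⁵ s⁻¹
In the Southern Hemisphere f is negative: f = −7.51×10⁻⁵ s⁻¹.
Component geostrophic relations (x east, y north):
u_g = −(1/(fρ)) ∂P/∂y,  v_g = (1/(fρ)) ∂P/∂x
u_g = −(2.6×10⁻³)/(−7.51×10⁻⁵ × 1.05) = 33.0 m/s;  v_g = (−1.7×10⁻³)/(−7.51×10⁻⁵ × 1.05) = 21.6 m/s
|V_g| = √(u_g² + v_g²) = 39.4 m/s

39 m/s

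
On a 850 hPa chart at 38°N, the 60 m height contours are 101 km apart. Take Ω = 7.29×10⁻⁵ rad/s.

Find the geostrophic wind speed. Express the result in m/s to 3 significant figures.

Coriolis parameter at 38°N:
f = 2Ω sin φ = 2 × 7.29×10⁻⁵ × sin 38° = 8.98×10⁻⁵ s⁻¹
Height gradient: |∂Z/∂n| = 60 m / 101000 m = 5.94×10⁻⁴
On a pressure surface, geostrophic balance gives V_g = (g/f)|∂Z/∂n|:
V_g = 9.81 × 5.94×10⁻⁴ / 8.98×10⁻⁵ = 64.9 m/s

64.9 m/s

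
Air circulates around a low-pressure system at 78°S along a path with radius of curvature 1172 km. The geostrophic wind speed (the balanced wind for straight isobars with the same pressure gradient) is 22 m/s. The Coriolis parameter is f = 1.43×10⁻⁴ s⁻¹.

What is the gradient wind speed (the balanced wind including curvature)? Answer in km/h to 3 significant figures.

Around a low, centrifugal force acts outward with Coriolis, so pressure-gradient force balances both:
(1/ρ)|∂P/∂n| = fV + V²/R  →  V² + fR·V − fR·V_g = 0
With fR = 1.43×10⁻⁴ × 1172×10³ m = 168 m/s:
V = [−fR + √((fR)² + 4 fR V_g)]/2 = [−168 + √(168² + 4×168×22)]/2 = 19.7 m/s
Subgeostrophic (V < V_g = 22 m/s), as expected around a low.
Converting: 19.7 m/s × 3.6 = 70.9 km/h

70.9 km/h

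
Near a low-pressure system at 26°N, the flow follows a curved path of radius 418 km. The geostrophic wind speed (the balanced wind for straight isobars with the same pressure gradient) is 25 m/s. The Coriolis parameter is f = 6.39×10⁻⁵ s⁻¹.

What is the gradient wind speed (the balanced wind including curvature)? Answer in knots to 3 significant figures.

30.6 knots

Around a low, centrifugal force acts outward with Coriolis, so pressure-gradient force balances both:
(1/ρ)|∂P/∂n| = fV + V²/R  →  V² + fR·V − fR·V_g = 0
With fR = 6.39×10⁻⁵ × 418×10³ m = 26.7 m/s:
V = [−fR + √((fR)² + 4 fR V_g)]/2 = [−26.7 + √(26.7² + 4×26.7×25)]/2 = 15.7 m/s
Subgeostrophic (V < V_g = 25 m/s), as expected around a low.
Converting: 15.7 m/s × 1.944 = 30.6 knots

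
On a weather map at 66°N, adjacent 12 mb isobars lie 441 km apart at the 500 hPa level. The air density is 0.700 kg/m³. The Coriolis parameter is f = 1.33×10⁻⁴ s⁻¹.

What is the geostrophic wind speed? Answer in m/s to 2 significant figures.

29 m/s

Pressure gradient: |∂P/∂n| = 1200 Pa / 441000 m = 2.72×10⁻³ Pa/m
Geostrophic balance (pressure-gradient force = Coriolis force):
V_g = (1/(fρ)) |∂P/∂n| = 2.72×10⁻³ / (1.33×10⁻⁴ × 0.700) = 29.2 m/s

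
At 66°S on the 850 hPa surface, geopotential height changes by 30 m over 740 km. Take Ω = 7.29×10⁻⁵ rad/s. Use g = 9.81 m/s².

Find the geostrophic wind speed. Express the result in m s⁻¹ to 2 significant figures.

Coriolis parameter at 66°S:
f = 2Ω sin φ = 2 × 7.29×10⁻⁵ × sin 66° = 1.33×10⁻⁴ s⁻¹
Height gradient: |∂Z/∂n| = 30 m / 740000 m = 4.05×10⁻⁵
On a pressure surface, geostrophic balance gives V_g = (g/f)|∂Z/∂n|:
V_g = 9.81 × 4.05×10⁻⁵ / 1.33×10⁻⁴ = 2.99 m/s

3.0 m s⁻¹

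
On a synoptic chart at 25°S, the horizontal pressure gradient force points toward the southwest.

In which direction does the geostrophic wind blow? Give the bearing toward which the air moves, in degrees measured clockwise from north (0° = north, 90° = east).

135°

The pressure-gradient force points toward the southwest (bearing 225°).
Geostrophic balance: in the Southern Hemisphere the Coriolis force deflects motion to the left, so the geostrophic wind blows 90° to the left of the pressure-gradient force (low pressure on the right).
Rotating 225° by 90° counterclockwise gives 135° — the wind blows toward the southeast.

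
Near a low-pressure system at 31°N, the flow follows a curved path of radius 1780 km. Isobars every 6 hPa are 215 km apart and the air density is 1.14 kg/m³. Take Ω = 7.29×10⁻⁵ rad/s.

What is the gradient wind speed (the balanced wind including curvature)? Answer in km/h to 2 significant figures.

98 km/h

Coriolis parameter at 31°N:
f = 2Ω sin φ = 2 × 7.29×10⁻⁵ × sin 31° = 7.51×10⁻⁵ s⁻¹
Pressure gradient: |∂P/∂n| = 600 Pa / 215000 m = 2.79×10⁻³ Pa/m
Geostrophic speed: V_g = |∂P/∂n|/(fρ) = 2.79×10⁻³/(7.51×10⁻⁵ × 1.14) = 32.6 m/s
Around a low, centrifugal force acts outward with Coriolis, so pressure-gradient force balances both:
(1/ρ)|∂P/∂n| = fV + V²/R  →  V² + fR·V − fR·V_g = 0
With fR = 7.51×10⁻⁵ × 1780×10³ m = 134 m/s:
V = [−fR + √((fR)² + 4 fR V_g)]/2 = [−134 + √(134² + 4×134×32.6)]/2 = 27.1 m/s
Subgeostrophic (V < V_g = 32.6 m/s), as expected around a low.
Converting: 27.1 m/s × 3.6 = 98 km/h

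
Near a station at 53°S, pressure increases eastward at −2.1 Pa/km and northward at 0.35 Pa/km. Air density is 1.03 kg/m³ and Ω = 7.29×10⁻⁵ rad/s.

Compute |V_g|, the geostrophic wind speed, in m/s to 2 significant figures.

18 m/s

Coriolis parameter at 53°S:
f = 2Ω sin φ = 2 × 7.29×10⁻⁵ × sin 53° = 1.16×10⁻⁴ s⁻¹
In the Southern Hemisphere f is negative: f = −1.16×10⁻⁴ s⁻¹.
Component geostrophic relations (x east, y north):
u_g = −(1/(fρ)) ∂P/∂y,  v_g = (1/(fρ)) ∂P/∂x
u_g = −(0.35×10⁻³)/(−1.16×10⁻⁴ × 1.03) = 2.92 m/s;  v_g = (−2.1×10⁻³)/(−1.16×10⁻⁴ × 1.03) = 17.5 m/s
|V_g| = √(u_g² + v_g²) = 17.8 m/s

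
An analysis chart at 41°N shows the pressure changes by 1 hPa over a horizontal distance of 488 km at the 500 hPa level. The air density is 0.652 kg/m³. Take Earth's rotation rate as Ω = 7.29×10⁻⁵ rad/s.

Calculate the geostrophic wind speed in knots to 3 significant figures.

6.39 knots

Coriolis parameter at 41°N:
f = 2Ω sin φ = 2 × 7.29×10⁻⁵ × sin 41° = 9.57×10⁻⁵ s⁻¹
Pressure gradient: |∂P/∂n| = 100 Pa / 488000 m = 2.05×10⁻⁴ Pa/m
Geostrophic balance (pressure-gradient force = Coriolis force):
V_g = (1/(fρ)) |∂P/∂n| = 2.05×10⁻⁴ / (9.57×10⁻⁵ × 0.652) = 3.29 m/s
Converting: 3.29 m/s × 1.944 = 6.39 knots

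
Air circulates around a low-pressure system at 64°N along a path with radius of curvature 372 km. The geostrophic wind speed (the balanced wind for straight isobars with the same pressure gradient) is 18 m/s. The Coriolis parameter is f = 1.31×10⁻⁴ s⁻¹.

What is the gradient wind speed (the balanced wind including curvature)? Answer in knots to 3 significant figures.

27.2 knots

Around a low, centrifugal force acts outward with Coriolis, so pressure-gradient force balances both:
(1/ρ)|∂P/∂n| = fV + V²/R  →  V² + fR·V − fR·V_g = 0
With fR = 1.31×10⁻⁴ × 372×10³ m = 48.7 m/s:
V = [−fR + √((fR)² + 4 fR V_g)]/2 = [−48.7 + √(48.7² + 4×48.7×18)]/2 = 14 m/s
Subgeostrophic (V < V_g = 18 m/s), as expected around a low.
Converting: 14 m/s × 1.944 = 27.2 knots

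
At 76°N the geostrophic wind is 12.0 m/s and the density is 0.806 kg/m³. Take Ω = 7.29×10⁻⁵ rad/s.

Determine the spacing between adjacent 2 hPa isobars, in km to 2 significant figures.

Coriolis parameter at 76°N:
f = 2Ω sin φ = 2 × 7.29×10⁻⁵ × sin 76° = 1.41×10⁻⁴ s⁻¹
Geostrophic balance rearranged: |∂P/∂n| = f ρ V_g
|∂P/∂n| = 1.41×10⁻⁴ × 0.806 × 12.0 = 1.37×10⁻³ Pa/m
Isobar spacing: Δn = ΔP/|∂P/∂n| = 200 Pa / 1.37×10⁻³ Pa/m = 146168 m ≈ 150 km

150 km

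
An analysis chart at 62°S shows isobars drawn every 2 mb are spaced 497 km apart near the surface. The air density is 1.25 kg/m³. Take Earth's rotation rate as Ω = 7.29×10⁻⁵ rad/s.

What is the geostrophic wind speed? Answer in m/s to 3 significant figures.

Coriolis parameter at 62°S:
f = 2Ω sin φ = 2 × 7.29×10⁻⁵ × sin 62° = 1.29×10⁻⁴ s⁻¹
Pressure gradient: |∂P/∂n| = 200 Pa / 497000 m = 4.02×10⁻⁴ Pa/m
Geostrophic balance (pressure-gradient force = Coriolis force):
V_g = (1/(fρ)) |∂P/∂n| = 4.02×10⁻⁴ / (1.29×10⁻⁴ × 1.25) = 2.50 m/s

2.50 m/s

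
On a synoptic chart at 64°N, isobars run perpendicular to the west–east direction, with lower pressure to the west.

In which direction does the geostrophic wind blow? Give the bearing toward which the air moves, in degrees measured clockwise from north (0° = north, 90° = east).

000°

The pressure-gradient force points toward the west (bearing 270°).
Geostrophic balance: in the Northern Hemisphere the Coriolis force deflects motion to the right, so the geostrophic wind blows 90° to the right of the pressure-gradient force (low pressure on the left).
Rotating 270° by 90° clockwise gives 000° — the wind blows toward the north.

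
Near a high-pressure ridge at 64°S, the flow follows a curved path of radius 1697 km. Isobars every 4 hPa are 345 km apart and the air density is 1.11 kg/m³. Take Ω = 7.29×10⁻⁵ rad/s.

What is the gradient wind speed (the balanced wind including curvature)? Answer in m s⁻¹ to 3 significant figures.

8.28 m s⁻¹

Coriolis parameter at 64°S:
f = 2Ω sin φ = 2 × 7.29×10⁻⁵ × sin 64° = 1.31×10⁻⁴ s⁻¹
Pressure gradient: |∂P/∂n| = 400 Pa / 345000 m = 1.16×10⁻³ Pa/m
Geostrophic speed: V_g = |∂P/∂n|/(fρ) = 1.16×10⁻³/(1.31×10⁻⁴ × 1.11) = 7.97 m/s
Around a high, pressure-gradient force acts outward with centrifugal, so Coriolis balances both:
fV = (1/ρ)|∂P/∂n| + V²/R  →  V² − fR·V + fR·V_g = 0
With fR = 1.31×10⁻⁴ × 1697×10³ m = 222 m/s:
V = [fR − √((fR)² − 4 fR V_g)]/2 = [222 − √(222² − 4×222×7.97)]/2 = 8.28 m/s
Supergeostrophic (V > V_g = 7.97 m/s), as expected around a high.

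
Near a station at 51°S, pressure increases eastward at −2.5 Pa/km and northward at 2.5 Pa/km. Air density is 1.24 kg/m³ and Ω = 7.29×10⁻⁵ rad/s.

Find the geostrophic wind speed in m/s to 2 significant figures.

25 m/s

Coriolis parameter at 51°S:
f = 2Ω sin φ = 2 × 7.29×10⁻⁵ × sin 51° = 1.13×10⁻⁴ s⁻¹
In the Southern Hemisphere f is negative: f = −1.13×10⁻⁴ s⁻¹.
Component geostrophic relations (x east, y north):
u_g = −(1/(fρ)) ∂P/∂y,  v_g = (1/(fρ)) ∂P/∂x
u_g = −(2.5×10⁻³)/(−1.13×10⁻⁴ × 1.24) = 17.8 m/s;  v_g = (−2.5×10⁻³)/(−1.13×10⁻⁴ × 1.24) = 17.8 m/s
|V_g| = √(u_g² + v_g²) = 25.2 m/s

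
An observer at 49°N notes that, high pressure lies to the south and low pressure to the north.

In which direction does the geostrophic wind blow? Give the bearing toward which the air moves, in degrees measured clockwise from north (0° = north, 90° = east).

The pressure-gradient force points toward the north (bearing 000°).
Geostrophic balance: in the Northern Hemisphere the Coriolis force deflects motion to the right, so the geostrophic wind blows 90° to the right of the pressure-gradient force (low pressure on the left).
Rotating 000° by 90° clockwise gives 090° — the wind blows toward the east.

090°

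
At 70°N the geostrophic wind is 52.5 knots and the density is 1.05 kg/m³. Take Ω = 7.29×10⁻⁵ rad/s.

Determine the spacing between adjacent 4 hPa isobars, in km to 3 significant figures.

103 km

Coriolis parameter at 70°N:
f = 2Ω sin φ = 2 × 7.29×10⁻⁵ × sin 70° = 1.37×10⁻⁴ s⁻¹
Wind speed in SI: 52.5 knots = 27.0 m/s
Geostrophic balance rearranged: |∂P/∂n| = f ρ V_g
|∂P/∂n| = 1.37×10⁻⁴ × 1.05 × 27.0 = 3.89×10⁻³ Pa/m
Isobar spacing: Δn = ΔP/|∂P/∂n| = 400 Pa / 3.89×10⁻³ Pa/m = 102951 m ≈ 103 km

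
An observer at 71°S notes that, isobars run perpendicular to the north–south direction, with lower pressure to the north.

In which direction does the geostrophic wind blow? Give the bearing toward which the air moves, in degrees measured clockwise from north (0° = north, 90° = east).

The pressure-gradient force points toward the north (bearing 000°).
Geostrophic balance: in the Southern Hemisphere the Coriolis force deflects motion to the left, so the geostrophic wind blows 90° to the left of the pressure-gradient force (low pressure on the right).
Rotating 000° by 90° counterclockwise gives 270° — the wind blows toward the west.

270°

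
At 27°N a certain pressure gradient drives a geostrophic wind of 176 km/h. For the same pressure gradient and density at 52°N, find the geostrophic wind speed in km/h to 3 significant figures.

101 km/h

With the same pressure gradient and density, V_g ∝ 1/f ∝ 1/sin φ.
V₂ = V₁ · sin φ₁ / sin φ₂ = 176 × sin 27° / sin 52°
V₂ = 176 × 0.4540/0.7880 = 101 km/h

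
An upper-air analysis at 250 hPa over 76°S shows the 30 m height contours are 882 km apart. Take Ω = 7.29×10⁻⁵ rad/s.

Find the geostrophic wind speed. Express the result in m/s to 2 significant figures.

Coriolis parameter at 76°S:
f = 2Ω sin φ = 2 × 7.29×10⁻⁵ × sin 76° = 1.41×10⁻⁴ s⁻¹
Height gradient: |∂Z/∂n| = 30 m / 882000 m = 3.40×10⁻⁵
On a pressure surface, geostrophic balance gives V_g = (g/f)|∂Z/∂n|:
V_g = 9.81 × 3.40×10⁻⁵ / 1.41×10⁻⁴ = 2.36 m/s

2.4 m/s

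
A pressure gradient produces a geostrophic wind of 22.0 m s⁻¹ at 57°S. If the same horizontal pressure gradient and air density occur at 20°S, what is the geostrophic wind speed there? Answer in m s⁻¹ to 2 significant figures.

54 m s⁻¹

With the same pressure gradient and density, V_g ∝ 1/f ∝ 1/sin φ.
V₂ = V₁ · sin φ₁ / sin φ₂ = 22.0 × sin 57° / sin 20°
V₂ = 22.0 × 0.8387/0.3420 = 54 m s⁻¹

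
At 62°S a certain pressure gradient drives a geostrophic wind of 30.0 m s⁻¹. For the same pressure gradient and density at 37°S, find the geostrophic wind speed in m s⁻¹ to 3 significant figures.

44.0 m s⁻¹

With the same pressure gradient and density, V_g ∝ 1/f ∝ 1/sin φ.
V₂ = V₁ · sin φ₁ / sin φ₂ = 30.0 × sin 62° / sin 37°
V₂ = 30.0 × 0.8829/0.6018 = 44.0 m s⁻¹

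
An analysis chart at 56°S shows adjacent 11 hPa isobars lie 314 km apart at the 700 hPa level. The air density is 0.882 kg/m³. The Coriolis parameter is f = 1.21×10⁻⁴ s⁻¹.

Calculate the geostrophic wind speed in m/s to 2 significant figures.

Pressure gradient: |∂P/∂n| = 1100 Pa / 314000 m = 3.50×10⁻³ Pa/m
Geostrophic balance (pressure-gradient force = Coriolis force):
V_g = (1/(fρ)) |∂P/∂n| = 3.50×10⁻³ / (1.21×10⁻⁴ × 0.882) = 32.8 m/s

33 m/s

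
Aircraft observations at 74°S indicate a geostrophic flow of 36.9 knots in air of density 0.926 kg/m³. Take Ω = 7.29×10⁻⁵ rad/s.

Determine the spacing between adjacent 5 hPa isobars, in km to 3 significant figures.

Coriolis parameter at 74°S:
f = 2Ω sin φ = 2 × 7.29×10⁻⁵ × sin 74° = 1.40×10⁻⁴ s⁻¹
Wind speed in SI: 36.9 knots = 19.0 m/s
Geostrophic balance rearranged: |∂P/∂n| = f ρ V_g
|∂P/∂n| = 1.40×10⁻⁴ × 0.926 × 19.0 = 2.46×10⁻³ Pa/m
Isobar spacing: Δn = ΔP/|∂P/∂n| = 500 Pa / 2.46×10⁻³ Pa/m = 202953 m ≈ 203 km

203 km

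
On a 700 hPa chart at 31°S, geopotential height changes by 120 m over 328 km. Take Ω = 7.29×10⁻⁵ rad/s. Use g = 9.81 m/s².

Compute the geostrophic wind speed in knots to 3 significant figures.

Coriolis parameter at 31°S:
f = 2Ω sin φ = 2 × 7.29×10⁻⁵ × sin 31° = 7.51×10⁻⁵ s⁻¹
Height gradient: |∂Z/∂n| = 120 m / 328000 m = 3.66×10⁻⁴
On a pressure surface, geostrophic balance gives V_g = (g/f)|∂Z/∂n|:
V_g = 9.81 × 3.66×10⁻⁴ / 7.51×10⁻⁵ = 47.8 m/s
Converting: 47.8 m/s × 1.944 = 92.9 knots

92.9 knots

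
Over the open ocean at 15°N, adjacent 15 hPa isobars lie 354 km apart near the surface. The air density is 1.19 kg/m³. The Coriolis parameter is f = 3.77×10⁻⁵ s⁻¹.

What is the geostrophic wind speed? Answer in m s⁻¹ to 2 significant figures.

Pressure gradient: |∂P/∂n| = 1500 Pa / 354000 m = 4.24×10⁻³ Pa/m
Geostrophic balance (pressure-gradient force = Coriolis force):
V_g = (1/(fρ)) |∂P/∂n| = 4.24×10⁻³ / (3.77×10⁻⁵ × 1.19) = 94.4 m/s

94 m s⁻¹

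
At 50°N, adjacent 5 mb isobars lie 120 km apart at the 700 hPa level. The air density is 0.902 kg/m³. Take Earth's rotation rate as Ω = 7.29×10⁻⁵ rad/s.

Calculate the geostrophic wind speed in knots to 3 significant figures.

80.4 knots

Coriolis parameter at 50°N:
f = 2Ω sin φ = 2 × 7.29×10⁻⁵ × sin 50° = 1.12×10⁻⁴ s⁻¹
Pressure gradient: |∂P/∂n| = 500 Pa / 120000 m = 4.17×10⁻³ Pa/m
Geostrophic balance (pressure-gradient force = Coriolis force):
V_g = (1/(fρ)) |∂P/∂n| = 4.17×10⁻³ / (1.12×10⁻⁴ × 0.902) = 41.4 m/s
Converting: 41.4 m/s × 1.944 = 80.4 knots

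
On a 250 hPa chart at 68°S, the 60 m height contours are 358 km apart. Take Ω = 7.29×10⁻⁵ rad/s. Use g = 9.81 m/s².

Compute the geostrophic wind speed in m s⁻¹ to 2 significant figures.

12 m s⁻¹

Coriolis parameter at 68°S:
f = 2Ω sin φ = 2 × 7.29×10⁻⁵ × sin 68° = 1.35×10⁻⁴ s⁻¹
Height gradient: |∂Z/∂n| = 60 m / 358000 m = 1.68×10⁻⁴
On a pressure surface, geostrophic balance gives V_g = (g/f)|∂Z/∂n|:
V_g = 9.81 × 1.68×10⁻⁴ / 1.35×10⁻⁴ = 12.2 m/s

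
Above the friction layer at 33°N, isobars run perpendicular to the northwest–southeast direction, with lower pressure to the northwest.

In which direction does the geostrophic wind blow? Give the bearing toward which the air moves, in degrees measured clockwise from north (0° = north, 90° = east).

The pressure-gradient force points toward the northwest (bearing 315°).
Geostrophic balance: in the Northern Hemisphere the Coriolis force deflects motion to the right, so the geostrophic wind blows 90° to the right of the pressure-gradient force (low pressure on the left).
Rotating 315° by 90° clockwise gives 045° — the wind blows toward the northeast.

045°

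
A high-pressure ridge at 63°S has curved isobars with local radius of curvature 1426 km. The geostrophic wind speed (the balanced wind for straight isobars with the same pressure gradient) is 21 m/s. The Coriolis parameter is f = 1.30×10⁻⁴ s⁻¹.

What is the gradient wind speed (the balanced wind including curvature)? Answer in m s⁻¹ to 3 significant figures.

24.1 m s⁻¹

Around a high, pressure-gradient force acts outward with centrifugal, so Coriolis balances both:
fV = (1/ρ)|∂P/∂n| + V²/R  →  V² − fR·V + fR·V_g = 0
With fR = 1.30×10⁻⁴ × 1426×10³ m = 185 m/s:
V = [fR − √((fR)² − 4 fR V_g)]/2 = [185 − √(185² − 4×185×21)]/2 = 24.1 m/s
Supergeostrophic (V > V_g = 21 m/s), as expected around a high.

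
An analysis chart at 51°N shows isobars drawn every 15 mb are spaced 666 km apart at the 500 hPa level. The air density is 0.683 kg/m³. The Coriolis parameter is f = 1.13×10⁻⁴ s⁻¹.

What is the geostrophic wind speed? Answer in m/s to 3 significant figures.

29.2 m/s

Pressure gradient: |∂P/∂n| = 1500 Pa / 666000 m = 2.25×10⁻³ Pa/m
Geostrophic balance (pressure-gradient force = Coriolis force):
V_g = (1/(fρ)) |∂P/∂n| = 2.25×10⁻³ / (1.13×10⁻⁴ × 0.683) = 29.2 m/s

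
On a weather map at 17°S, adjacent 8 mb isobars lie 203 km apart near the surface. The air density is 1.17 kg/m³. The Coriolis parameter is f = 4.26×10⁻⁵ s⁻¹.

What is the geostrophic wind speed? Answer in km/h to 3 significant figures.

Pressure gradient: |∂P/∂n| = 800 Pa / 203000 m = 3.94×10⁻³ Pa/m
Geostrophic balance (pressure-gradient force = Coriolis force):
V_g = (1/(fρ)) |∂P/∂n| = 3.94×10⁻³ / (4.26×10⁻⁵ × 1.17) = 79.1 m/s
Converting: 79.1 m/s × 3.6 = 285 km/h

285 km/h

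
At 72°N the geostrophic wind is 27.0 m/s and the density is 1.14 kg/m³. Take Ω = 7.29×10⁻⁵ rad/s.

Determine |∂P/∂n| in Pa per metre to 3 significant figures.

Coriolis parameter at 72°N:
f = 2Ω sin φ = 2 × 7.29×10⁻⁵ × sin 72° = 1.39×10⁻⁴ s⁻¹
Geostrophic balance rearranged: |∂P/∂n| = f ρ V_g
|∂P/∂n| = 1.39×10⁻⁴ × 1.14 × 27.0 = 4.27×10⁻³ Pa/m

4.27×10⁻³ Pa/m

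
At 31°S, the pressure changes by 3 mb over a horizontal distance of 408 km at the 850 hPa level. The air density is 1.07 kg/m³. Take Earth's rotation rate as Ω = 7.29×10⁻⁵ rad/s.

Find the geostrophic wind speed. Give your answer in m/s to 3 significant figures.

9.15 m/s

Coriolis parameter at 31°S:
f = 2Ω sin φ = 2 × 7.29×10⁻⁵ × sin 31° = 7.51×10⁻⁵ s⁻¹
Pressure gradient: |∂P/∂n| = 300 Pa / 408000 m = 7.35×10⁻⁴ Pa/m
Geostrophic balance (pressure-gradient force = Coriolis force):
V_g = (1/(fρ)) |∂P/∂n| = 7.35×10⁻⁴ / (7.51×10⁻⁵ × 1.07) = 9.15 m/s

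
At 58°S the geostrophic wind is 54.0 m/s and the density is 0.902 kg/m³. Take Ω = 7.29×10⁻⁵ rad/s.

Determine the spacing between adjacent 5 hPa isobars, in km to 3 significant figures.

Coriolis parameter at 58°S:
f = 2Ω sin φ = 2 × 7.29×10⁻⁵ × sin 58° = 1.24×10⁻⁴ s⁻¹
Geostrophic balance rearranged: |∂P/∂n| = f ρ V_g
|∂P/∂n| = 1.24×10⁻⁴ × 0.902 × 54.0 = 6.02×10⁻³ Pa/m
Isobar spacing: Δn = ΔP/|∂P/∂n| = 500 Pa / 6.02×10⁻³ Pa/m = 83022 m ≈ 83.0 km

83.0 km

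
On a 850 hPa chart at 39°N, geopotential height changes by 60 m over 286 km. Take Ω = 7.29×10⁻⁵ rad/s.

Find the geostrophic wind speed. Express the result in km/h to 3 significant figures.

80.7 km/h

Coriolis parameter at 39°N:
f = 2Ω sin φ = 2 × 7.29×10⁻⁵ × sin 39° = 9.18×10⁻⁵ s⁻¹
Height gradient: |∂Z/∂n| = 60 m / 286000 m = 2.10×10⁻⁴
On a pressure surface, geostrophic balance gives V_g = (g/f)|∂Z/∂n|:
V_g = 9.81 × 2.10×10⁻⁴ / 9.18×10⁻⁵ = 22.4 m/s
Converting: 22.4 m/s × 3.6 = 80.7 km/h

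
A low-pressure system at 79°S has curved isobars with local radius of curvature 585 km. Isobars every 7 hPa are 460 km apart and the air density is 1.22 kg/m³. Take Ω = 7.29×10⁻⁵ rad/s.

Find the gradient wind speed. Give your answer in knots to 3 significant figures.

15.5 knots

Coriolis parameter at 79°S:
f = 2Ω sin φ = 2 × 7.29×10⁻⁵ × sin 79° = 1.43×10⁻⁴ s⁻¹
Pressure gradient: |∂P/∂n| = 700 Pa / 460000 m = 1.52×10⁻³ Pa/m
Geostrophic speed: V_g = |∂P/∂n|/(fρ) = 1.52×10⁻³/(1.43×10⁻⁴ × 1.22) = 8.72 m/s
Around a low, centrifugal force acts outward with Coriolis, so pressure-gradient force balances both:
(1/ρ)|∂P/∂n| = fV + V²/R  →  V² + fR·V − fR·V_g = 0
With fR = 1.43×10⁻⁴ × 585×10³ m = 83.7 m/s:
V = [−fR + √((fR)² + 4 fR V_g)]/2 = [−83.7 + √(83.7² + 4×83.7×8.72)]/2 = 7.96 m/s
Subgeostrophic (V < V_g = 8.72 m/s), as expected around a low.
Converting: 7.96 m/s × 1.944 = 15.5 knots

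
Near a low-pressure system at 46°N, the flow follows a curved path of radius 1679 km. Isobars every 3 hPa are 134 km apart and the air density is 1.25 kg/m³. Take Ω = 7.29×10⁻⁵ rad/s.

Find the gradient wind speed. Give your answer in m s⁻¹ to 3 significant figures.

15.7 m s⁻¹

Coriolis parameter at 46°N:
f = 2Ω sin φ = 2 × 7.29×10⁻⁵ × sin 46° = 1.05×10⁻⁴ s⁻¹
Pressure gradient: |∂P/∂n| = 300 Pa / 134000 m = 2.24×10⁻³ Pa/m
Geostrophic speed: V_g = |∂P/∂n|/(fρ) = 2.24×10⁻³/(1.05×10⁻⁴ × 1.25) = 17.1 m/s
Around a low, centrifugal force acts outward with Coriolis, so pressure-gradient force balances both:
(1/ρ)|∂P/∂n| = fV + V²/R  →  V² + fR·V − fR·V_g = 0
With fR = 1.05×10⁻⁴ × 1679×10³ m = 176 m/s:
V = [−fR + √((fR)² + 4 fR V_g)]/2 = [−176 + √(176² + 4×176×17.1)]/2 = 15.7 m/s
Subgeostrophic (V < V_g = 17.1 m/s), as expected around a low.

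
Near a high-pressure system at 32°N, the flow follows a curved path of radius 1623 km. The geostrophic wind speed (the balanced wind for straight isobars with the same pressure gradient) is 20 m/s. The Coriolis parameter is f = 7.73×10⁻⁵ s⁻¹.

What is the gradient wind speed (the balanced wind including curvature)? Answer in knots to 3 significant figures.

48.5 knots

Around a high, pressure-gradient force acts outward with centrifugal, so Coriolis balances both:
fV = (1/ρ)|∂P/∂n| + V²/R  →  V² − fR·V + fR·V_g = 0
With fR = 7.73×10⁻⁵ × 1623×10³ m = 125 m/s:
V = [fR − √((fR)² − 4 fR V_g)]/2 = [125 − √(125² − 4×125×20)]/2 = 25 m/s
Supergeostrophic (V > V_g = 20 m/s), as expected around a high.
Converting: 25 m/s × 1.944 = 48.5 knots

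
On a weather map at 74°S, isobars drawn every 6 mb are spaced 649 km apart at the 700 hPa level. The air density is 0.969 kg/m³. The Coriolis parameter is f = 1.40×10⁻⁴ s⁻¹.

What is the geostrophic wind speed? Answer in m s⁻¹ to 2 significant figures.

Pressure gradient: |∂P/∂n| = 600 Pa / 649000 m = 9.24×10⁻⁴ Pa/m
Geostrophic balance (pressure-gradient force = Coriolis force):
V_g = (1/(fρ)) |∂P/∂n| = 9.24×10⁻⁴ / (1.40×10⁻⁴ × 0.969) = 6.81 m/s

6.8 m s⁻¹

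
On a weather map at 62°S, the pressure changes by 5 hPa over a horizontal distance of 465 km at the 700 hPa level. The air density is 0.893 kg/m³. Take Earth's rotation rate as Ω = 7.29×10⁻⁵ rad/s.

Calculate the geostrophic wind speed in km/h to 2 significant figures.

34 km/h

Coriolis parameter at 62°S:
f = 2Ω sin φ = 2 × 7.29×10⁻⁵ × sin 62° = 1.29×10⁻⁴ s⁻¹
Pressure gradient: |∂P/∂n| = 500 Pa / 465000 m = 1.08×10⁻³ Pa/m
Geostrophic balance (pressure-gradient force = Coriolis force):
V_g = (1/(fρ)) |∂P/∂n| = 1.08×10⁻³ / (1.29×10⁻⁴ × 0.893) = 9.35 m/s
Converting: 9.35 m/s × 3.6 = 34 km/h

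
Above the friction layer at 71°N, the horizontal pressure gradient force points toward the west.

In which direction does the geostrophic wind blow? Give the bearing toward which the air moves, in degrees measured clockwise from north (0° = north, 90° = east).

The pressure-gradient force points toward the west (bearing 270°).
Geostrophic balance: in the Northern Hemisphere the Coriolis force deflects motion to the right, so the geostrophic wind blows 90° to the right of the pressure-gradient force (low pressure on the left).
Rotating 270° by 90° clockwise gives 000° — the wind blows toward the north.

000°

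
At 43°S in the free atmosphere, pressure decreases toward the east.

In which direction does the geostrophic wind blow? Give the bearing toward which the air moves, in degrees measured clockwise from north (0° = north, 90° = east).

000°

The pressure-gradient force points toward the east (bearing 090°).
Geostrophic balance: in the Southern Hemisphere the Coriolis force deflects motion to the left, so the geostrophic wind blows 90° to the left of the pressure-gradient force (low pressure on the right).
Rotating 090° by 90° counterclockwise gives 000° — the wind blows toward the north.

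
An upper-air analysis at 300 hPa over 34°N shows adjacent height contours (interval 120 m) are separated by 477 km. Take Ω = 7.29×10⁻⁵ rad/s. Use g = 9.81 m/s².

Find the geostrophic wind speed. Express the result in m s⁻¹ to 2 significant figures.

30 m s⁻¹

Coriolis parameter at 34°N:
f = 2Ω sin φ = 2 × 7.29×10⁻⁵ × sin 34° = 8.15×10⁻⁵ s⁻¹
Height gradient: |∂Z/∂n| = 120 m / 477000 m = 2.52×10⁻⁴
On a pressure surface, geostrophic balance gives V_g = (g/f)|∂Z/∂n|:
V_g = 9.81 × 2.52×10⁻⁴ / 8.15×10⁻⁵ = 30.3 m/s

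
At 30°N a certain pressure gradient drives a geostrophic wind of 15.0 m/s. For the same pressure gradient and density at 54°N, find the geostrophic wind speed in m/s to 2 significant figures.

With the same pressure gradient and density, V_g ∝ 1/f ∝ 1/sin φ.
V₂ = V₁ · sin φ₁ / sin φ₂ = 15.0 × sin 30° / sin 54°
V₂ = 15.0 × 0.5000/0.8090 = 9.3 m/s

9.3 m/s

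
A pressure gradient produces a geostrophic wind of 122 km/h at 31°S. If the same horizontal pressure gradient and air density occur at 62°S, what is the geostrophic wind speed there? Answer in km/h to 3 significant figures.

71.2 km/h

With the same pressure gradient and density, V_g ∝ 1/f ∝ 1/sin φ.
V₂ = V₁ · sin φ₁ / sin φ₂ = 122 × sin 31° / sin 62°
V₂ = 122 × 0.5150/0.8829 = 71.2 km/h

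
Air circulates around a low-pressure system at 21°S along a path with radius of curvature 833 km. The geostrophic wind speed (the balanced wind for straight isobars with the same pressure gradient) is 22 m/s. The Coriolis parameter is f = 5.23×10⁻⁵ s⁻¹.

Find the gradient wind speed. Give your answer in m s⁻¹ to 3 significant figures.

16.1 m s⁻¹

Around a low, centrifugal force acts outward with Coriolis, so pressure-gradient force balances both:
(1/ρ)|∂P/∂n| = fV + V²/R  →  V² + fR·V − fR·V_g = 0
With fR = 5.23×10⁻⁵ × 833×10³ m = 43.6 m/s:
V = [−fR + √((fR)² + 4 fR V_g)]/2 = [−43.6 + √(43.6² + 4×43.6×22)]/2 = 16.1 m/s
Subgeostrophic (V < V_g = 22 m/s), as expected around a low.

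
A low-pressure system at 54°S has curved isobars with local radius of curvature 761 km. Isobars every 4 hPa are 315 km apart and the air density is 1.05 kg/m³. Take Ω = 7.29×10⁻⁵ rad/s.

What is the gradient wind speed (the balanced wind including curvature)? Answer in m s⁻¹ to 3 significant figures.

Coriolis parameter at 54°S:
f = 2Ω sin φ = 2 × 7.29×10⁻⁵ × sin 54° = 1.18×10⁻⁴ s⁻¹
Pressure gradient: |∂P/∂n| = 400 Pa / 315000 m = 1.27×10⁻³ Pa/m
Geostrophic speed: V_g = |∂P/∂n|/(fρ) = 1.27×10⁻³/(1.18×10⁻⁴ × 1.05) = 10.3 m/s
Around a low, centrifugal force acts outward with Coriolis, so pressure-gradient force balances both:
(1/ρ)|∂P/∂n| = fV + V²/R  →  V² + fR·V − fR·V_g = 0
With fR = 1.18×10⁻⁴ × 761×10³ m = 89.8 m/s:
V = [−fR + √((fR)² + 4 fR V_g)]/2 = [−89.8 + √(89.8² + 4×89.8×10.3)]/2 = 9.29 m/s
Subgeostrophic (V < V_g = 10.3 m/s), as expected around a low.

9.29 m s⁻¹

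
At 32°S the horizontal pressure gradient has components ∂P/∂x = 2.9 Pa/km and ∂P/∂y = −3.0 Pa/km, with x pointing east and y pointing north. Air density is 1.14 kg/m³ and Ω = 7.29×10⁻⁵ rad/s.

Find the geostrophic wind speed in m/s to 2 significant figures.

47 m/s

Coriolis parameter at 32°S:
f = 2Ω sin φ = 2 × 7.29×10⁻⁵ × sin 32° = 7.73×10⁻⁵ s⁻¹
In the Southern Hemisphere f is negative: f = −7.73×10⁻⁵ s⁻¹.
Component geostrophic relations (x east, y north):
u_g = −(1/(fρ)) ∂P/∂y,  v_g = (1/(fρ)) ∂P/∂x
u_g = −(−3.0×10⁻³)/(−7.73×10⁻⁵ × 1.14) = −34.1 m/s;  v_g = (2.9×10⁻³)/(−7.73×10⁻⁵ × 1.14) = −32.9 m/s
|V_g| = √(u_g² + v_g²) = 47.4 m/s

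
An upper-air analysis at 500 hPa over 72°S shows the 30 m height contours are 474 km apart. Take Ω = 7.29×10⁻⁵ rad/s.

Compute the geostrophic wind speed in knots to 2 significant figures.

8.7 knots

Coriolis parameter at 72°S:
f = 2Ω sin φ = 2 × 7.29×10⁻⁵ × sin 72° = 1.39×10⁻⁴ s⁻¹
Height gradient: |∂Z/∂n| = 30 m / 474000 m = 6.33×10⁻⁵
On a pressure surface, geostrophic balance gives V_g = (g/f)|∂Z/∂n|:
V_g = 9.81 × 6.33×10⁻⁵ / 1.39×10⁻⁴ = 4.48 m/s
Converting: 4.48 m/s × 1.944 = 8.7 knots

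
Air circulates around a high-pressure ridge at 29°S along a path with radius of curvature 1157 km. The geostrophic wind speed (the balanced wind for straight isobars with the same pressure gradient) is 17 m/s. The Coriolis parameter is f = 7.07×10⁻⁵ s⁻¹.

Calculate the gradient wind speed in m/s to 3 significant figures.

Around a high, pressure-gradient force acts outward with centrifugal, so Coriolis balances both:
fV = (1/ρ)|∂P/∂n| + V²/R  →  V² − fR·V + fR·V_g = 0
With fR = 7.07×10⁻⁵ × 1157×10³ m = 81.8 m/s:
V = [fR − √((fR)² − 4 fR V_g)]/2 = [81.8 − √(81.8² − 4×81.8×17)]/2 = 24.1 m/s
Supergeostrophic (V > V_g = 17 m/s), as expected around a high.

24.1 m/s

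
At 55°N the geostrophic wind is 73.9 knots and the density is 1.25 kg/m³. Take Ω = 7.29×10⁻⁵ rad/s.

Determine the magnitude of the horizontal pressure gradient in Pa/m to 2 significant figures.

Coriolis parameter at 55°N:
f = 2Ω sin φ = 2 × 7.29×10⁻⁵ × sin 55° = 1.19×10⁻⁴ s⁻¹
Wind speed in SI: 73.9 knots = 38.0 m/s
Geostrophic balance rearranged: |∂P/∂n| = f ρ V_g
|∂P/∂n| = 1.19×10⁻⁴ × 1.25 × 38.0 = 5.68×10⁻³ Pa/m

5.7×10⁻³ Pa/m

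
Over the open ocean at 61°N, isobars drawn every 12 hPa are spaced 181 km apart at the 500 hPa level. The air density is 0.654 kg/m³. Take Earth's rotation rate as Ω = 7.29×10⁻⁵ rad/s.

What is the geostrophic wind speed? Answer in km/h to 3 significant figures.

Coriolis parameter at 61°N:
f = 2Ω sin φ = 2 × 7.29×10⁻⁵ × sin 61° = 1.28×10⁻⁴ s⁻¹
Pressure gradient: |∂P/∂n| = 1200 Pa / 181000 m = 6.63×10⁻³ Pa/m
Geostrophic balance (pressure-gradient force = Coriolis force):
V_g = (1/(fρ)) |∂P/∂n| = 6.63×10⁻³ / (1.28×10⁻⁴ × 0.654) = 79.5 m/s
Converting: 79.5 m/s × 3.6 = 286 km/h

286 km/h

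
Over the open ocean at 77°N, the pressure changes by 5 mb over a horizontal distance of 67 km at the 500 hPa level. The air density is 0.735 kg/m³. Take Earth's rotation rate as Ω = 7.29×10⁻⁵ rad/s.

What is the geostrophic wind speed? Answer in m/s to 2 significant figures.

Coriolis parameter at 77°N:
f = 2Ω sin φ = 2 × 7.29×10⁻⁵ × sin 77° = 1.42×10⁻⁴ s⁻¹
Pressure gradient: |∂P/∂n| = 500 Pa / 67000 m = 7.46×10⁻³ Pa/m
Geostrophic balance (pressure-gradient force = Coriolis force):
V_g = (1/(fρ)) |∂P/∂n| = 7.46×10⁻³ / (1.42×10⁻⁴ × 0.735) = 71.5 m/s

71 m/s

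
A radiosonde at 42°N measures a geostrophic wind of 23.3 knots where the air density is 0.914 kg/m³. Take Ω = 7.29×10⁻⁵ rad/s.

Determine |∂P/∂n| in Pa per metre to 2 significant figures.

1.1×10⁻³ Pa/m

Coriolis parameter at 42°N:
f = 2Ω sin φ = 2 × 7.29×10⁻⁵ × sin 42° = 9.76×10⁻⁵ s⁻¹
Wind speed in SI: 23.3 knots = 12.0 m/s
Geostrophic balance rearranged: |∂P/∂n| = f ρ V_g
|∂P/∂n| = 9.76×10⁻⁵ × 0.914 × 12.0 = 1.07×10⁻³ Pa/m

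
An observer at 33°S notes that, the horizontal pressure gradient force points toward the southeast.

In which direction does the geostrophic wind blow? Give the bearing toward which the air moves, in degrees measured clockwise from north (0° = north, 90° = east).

045°

The pressure-gradient force points toward the southeast (bearing 135°).
Geostrophic balance: in the Southern Hemisphere the Coriolis force deflects motion to the left, so the geostrophic wind blows 90° to the left of the pressure-gradient force (low pressure on the right).
Rotating 135° by 90° counterclockwise gives 045° — the wind blows toward the northeast.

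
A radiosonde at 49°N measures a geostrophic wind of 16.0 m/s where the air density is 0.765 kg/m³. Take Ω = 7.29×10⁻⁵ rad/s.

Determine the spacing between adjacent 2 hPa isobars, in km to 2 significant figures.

150 km

Coriolis parameter at 49°N:
f = 2Ω sin φ = 2 × 7.29×10⁻⁵ × sin 49° = 1.10×10⁻⁴ s⁻¹
Geostrophic balance rearranged: |∂P/∂n| = f ρ V_g
|∂P/∂n| = 1.10×10⁻⁴ × 0.765 × 16.0 = 1.35×10⁻³ Pa/m
Isobar spacing: Δn = ΔP/|∂P/∂n| = 200 Pa / 1.35×10⁻³ Pa/m = 148495 m ≈ 150 km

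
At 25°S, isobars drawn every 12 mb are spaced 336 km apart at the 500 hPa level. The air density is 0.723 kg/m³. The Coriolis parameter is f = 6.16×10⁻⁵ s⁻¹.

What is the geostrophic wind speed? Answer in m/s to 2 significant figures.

80 m/s

Pressure gradient: |∂P/∂n| = 1200 Pa / 336000 m = 3.57×10⁻³ Pa/m
Geostrophic balance (pressure-gradient force = Coriolis force):
V_g = (1/(fρ)) |∂P/∂n| = 3.57×10⁻³ / (6.16×10⁻⁵ × 0.723) = 80.2 m/s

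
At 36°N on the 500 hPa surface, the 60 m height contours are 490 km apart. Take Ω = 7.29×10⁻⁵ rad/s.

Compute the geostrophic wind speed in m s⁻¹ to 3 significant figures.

Coriolis parameter at 36°N:
f = 2Ω sin φ = 2 × 7.29×10⁻⁵ × sin 36° = 8.57×10⁻⁵ s⁻¹
Height gradient: |∂Z/∂n| = 60 m / 490000 m = 1.22×10⁻⁴
On a pressure surface, geostrophic balance gives V_g = (g/f)|∂Z/∂n|:
V_g = 9.81 × 1.22×10⁻⁴ / 8.57×10⁻⁵ = 14.0 m/s

14.0 m s⁻¹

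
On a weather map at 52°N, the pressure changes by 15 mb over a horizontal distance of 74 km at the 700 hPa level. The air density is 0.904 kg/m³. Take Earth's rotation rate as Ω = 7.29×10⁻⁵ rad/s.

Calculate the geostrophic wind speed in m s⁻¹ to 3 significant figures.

195 m s⁻¹

Coriolis parameter at 52°N:
f = 2Ω sin φ = 2 × 7.29×10⁻⁵ × sin 52° = 1.15×10⁻⁴ s⁻¹
Pressure gradient: |∂P/∂n| = 1500 Pa / 74000 m = 2.03×10⁻² Pa/m
Geostrophic balance (pressure-gradient force = Coriolis force):
V_g = (1/(fρ)) |∂P/∂n| = 2.03×10⁻² / (1.15×10⁻⁴ × 0.904) = 195 m/s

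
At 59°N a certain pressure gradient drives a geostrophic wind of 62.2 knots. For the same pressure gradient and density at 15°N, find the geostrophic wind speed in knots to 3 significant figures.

206 knots

With the same pressure gradient and density, V_g ∝ 1/f ∝ 1/sin φ.
V₂ = V₁ · sin φ₁ / sin φ₂ = 62.2 × sin 59° / sin 15°
V₂ = 62.2 × 0.8572/0.2588 = 206 knots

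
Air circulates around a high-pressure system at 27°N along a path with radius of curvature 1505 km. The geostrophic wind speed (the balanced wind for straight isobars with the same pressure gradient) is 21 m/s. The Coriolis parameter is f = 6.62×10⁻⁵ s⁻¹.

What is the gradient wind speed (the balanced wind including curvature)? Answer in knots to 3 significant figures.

Around a high, pressure-gradient force acts outward with centrifugal, so Coriolis balances both:
fV = (1/ρ)|∂P/∂n| + V²/R  →  V² − fR·V + fR·V_g = 0
With fR = 6.62×10⁻⁵ × 1505×10³ m = 99.6 m/s:
V = [fR − √((fR)² − 4 fR V_g)]/2 = [99.6 − √(99.6² − 4×99.6×21)]/2 = 30.1 m/s
Supergeostrophic (V > V_g = 21 m/s), as expected around a high.
Converting: 30.1 m/s × 1.944 = 58.5 knots

58.5 knots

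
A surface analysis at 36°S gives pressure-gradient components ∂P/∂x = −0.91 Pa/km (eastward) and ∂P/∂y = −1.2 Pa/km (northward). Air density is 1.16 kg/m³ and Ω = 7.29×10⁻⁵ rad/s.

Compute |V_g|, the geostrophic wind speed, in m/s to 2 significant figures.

15 m/s

Coriolis parameter at 36°S:
f = 2Ω sin φ = 2 × 7.29×10⁻⁵ × sin 36° = 8.57×10⁻⁵ s⁻¹
In the Southern Hemisphere f is negative: f = −8.57×10⁻⁵ s⁻¹.
Component geostrophic relations (x east, y north):
u_g = −(1/(fρ)) ∂P/∂y,  v_g = (1/(fρ)) ∂P/∂x
u_g = −(−1.2×10⁻³)/(−8.57×10⁻⁵ × 1.16) = −12.1 m/s;  v_g = (−0.91×10⁻³)/(−8.57×10⁻⁵ × 1.16) = 9.15 m/s
|V_g| = √(u_g² + v_g²) = 15.1 m/s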